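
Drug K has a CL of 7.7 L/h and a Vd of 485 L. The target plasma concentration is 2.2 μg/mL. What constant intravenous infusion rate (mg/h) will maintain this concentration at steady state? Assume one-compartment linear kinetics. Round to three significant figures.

16.9 mg/h

Infusion rate = CL · Css = 7.700 L/h × 2.2 mg/L = 16.94 mg/h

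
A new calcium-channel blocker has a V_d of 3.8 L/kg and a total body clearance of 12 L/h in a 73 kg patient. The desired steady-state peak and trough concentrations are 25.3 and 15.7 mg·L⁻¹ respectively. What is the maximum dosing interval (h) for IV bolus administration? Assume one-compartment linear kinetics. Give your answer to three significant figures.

Total Vd = 3.8 × 73 = 277.4 L
k = CL / Vd = 12.00 / 277.4 = 0.04326 h⁻¹
Between IV bolus doses, concentration decays as C = C₀·e^(−kτ), so C_peak/C_trough = e^(kτ).
τ_max = ln(C_peak/C_trough) / k = ln(25.3/15.7) / 0.04326 = 0.4771 / 0.04326 = 11.03 h

11.0 h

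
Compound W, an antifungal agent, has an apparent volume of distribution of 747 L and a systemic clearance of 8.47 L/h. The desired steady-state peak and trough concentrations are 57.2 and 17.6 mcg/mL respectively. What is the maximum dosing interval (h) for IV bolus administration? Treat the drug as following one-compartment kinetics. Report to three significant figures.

104 h

k = CL / Vd = 8.470 / 747.0 = 0.01134 h⁻¹
Between IV bolus doses, concentration decays as C = C₀·e^(−kτ), so C_peak/C_trough = e^(kτ).
τ_max = ln(C_peak/C_trough) / k = ln(57.2/17.6) / 0.01134 = 1.179 / 0.01134 = 104.0 h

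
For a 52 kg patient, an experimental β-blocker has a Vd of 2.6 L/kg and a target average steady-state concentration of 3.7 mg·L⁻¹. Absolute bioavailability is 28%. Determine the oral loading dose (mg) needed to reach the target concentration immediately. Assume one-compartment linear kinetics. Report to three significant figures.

Vd = 2.6 L/kg × 52 kg = 135.2 L
LD = Vd × C / F = 135.2 × 3.700 / 0.28 = 1787 mg

1790 mg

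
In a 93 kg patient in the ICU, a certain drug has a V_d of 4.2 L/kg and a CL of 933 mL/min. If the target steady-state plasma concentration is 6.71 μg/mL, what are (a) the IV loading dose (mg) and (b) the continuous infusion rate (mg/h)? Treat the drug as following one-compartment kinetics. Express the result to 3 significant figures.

(a) 2620 mg; (b) 376 mg/h

Total Vd = 4.2 × 93 = 390.6 L
Loading dose = Vd × C = 390.6 × 6.71 = 2621 mg
CL = 933 mL/min = 933 × 0.06 = 55.98 L/h
Maintenance: replace elimination → rate = CL × Css = 55.98 × 6.71 = 375.6 mg/h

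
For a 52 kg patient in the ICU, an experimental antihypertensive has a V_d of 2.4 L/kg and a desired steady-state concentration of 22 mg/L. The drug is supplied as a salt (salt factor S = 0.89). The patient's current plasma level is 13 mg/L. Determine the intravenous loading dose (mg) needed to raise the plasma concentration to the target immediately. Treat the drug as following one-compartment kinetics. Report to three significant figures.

Vd = 2.4 L/kg × 52 kg = 124.8 L
Concentration deficit ΔC = 22 − 13 = 9.000 mg/L
LD = Vd × ΔC / S = 124.8 × 9.000 / 0.89 = 1262 mg

1260 mg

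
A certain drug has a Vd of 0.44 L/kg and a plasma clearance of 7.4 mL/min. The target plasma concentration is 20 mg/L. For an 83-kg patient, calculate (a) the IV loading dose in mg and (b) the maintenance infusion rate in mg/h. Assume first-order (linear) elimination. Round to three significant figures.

Vd(total) = 83 kg × 0.44 L/kg = 36.52 L
Loading: fill Vd to C_target → 36.52 L × 20 mg/L = 730.4 mg
CL = 7.4 mL/min × 60/1000 = 0.4440 L/h
Maintenance: replace elimination → rate = CL × Css = 0.4440 × 20 = 8.880 mg/h

(a) 730 mg; (b) 8.88 mg/h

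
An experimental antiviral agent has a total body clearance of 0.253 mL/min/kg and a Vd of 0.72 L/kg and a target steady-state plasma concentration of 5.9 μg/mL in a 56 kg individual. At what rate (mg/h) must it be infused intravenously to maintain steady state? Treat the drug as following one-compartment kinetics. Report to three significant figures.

CL = 0.253 mL/min/kg × 56 kg = 14.17 mL/min = 14.17 × 60/1000 = 0.8502 L/h
Infusion rate = CL · Css = 0.8502 L/h × 5.9 mg/L = 5.016 mg/h

5.02 mg/h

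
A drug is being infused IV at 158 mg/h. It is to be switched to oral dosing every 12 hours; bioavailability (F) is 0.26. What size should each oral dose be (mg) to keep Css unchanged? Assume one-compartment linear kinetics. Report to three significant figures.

7290 mg

To maintain the same Css, the systemic dosing rate must be unchanged: F·D/τ = infusion rate.
D = rate × τ / F = 158 × 12 / 0.26 = 7292 mg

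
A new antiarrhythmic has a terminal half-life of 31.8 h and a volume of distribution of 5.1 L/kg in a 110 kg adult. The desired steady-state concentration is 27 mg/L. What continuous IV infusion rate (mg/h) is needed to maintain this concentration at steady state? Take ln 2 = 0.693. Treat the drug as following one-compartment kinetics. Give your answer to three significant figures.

Total Vd = 5.1 × 110 = 561.0 L
k = 0.693/31.8 = 0.02179 h⁻¹, so CL = k·Vd = 0.02179 × 561.0 = 12.22 L/h
Infusion rate = CL × Css = 12.22 × 27 = 329.9 mg/h

330 mg/h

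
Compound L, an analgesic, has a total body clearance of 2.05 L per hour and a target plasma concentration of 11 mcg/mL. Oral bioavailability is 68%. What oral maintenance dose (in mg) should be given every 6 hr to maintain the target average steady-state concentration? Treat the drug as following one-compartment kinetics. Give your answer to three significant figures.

199 mg

D = CL × Css × τ / F = 2.050 × 11 × 6 / 0.68 = 199.0 mg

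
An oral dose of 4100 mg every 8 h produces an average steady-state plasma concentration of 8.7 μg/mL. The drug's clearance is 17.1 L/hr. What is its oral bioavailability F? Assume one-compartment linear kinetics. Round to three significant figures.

F·D/τ = CL·Css at steady state → F = CL·Css·τ / D.
F = 17.1 × 8.7 × 8 / 4100 = 0.290

0.290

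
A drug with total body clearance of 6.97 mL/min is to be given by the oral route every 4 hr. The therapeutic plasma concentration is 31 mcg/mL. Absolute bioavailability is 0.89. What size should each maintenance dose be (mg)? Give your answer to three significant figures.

58.3 mg

Convert clearance: 6.97 mL/min × 60 min/h ÷ 1000 mL/L = 0.4182 L/h
D = CL × Css × τ / F = 0.4182 × 31 × 4 / 0.89 = 58.27 mg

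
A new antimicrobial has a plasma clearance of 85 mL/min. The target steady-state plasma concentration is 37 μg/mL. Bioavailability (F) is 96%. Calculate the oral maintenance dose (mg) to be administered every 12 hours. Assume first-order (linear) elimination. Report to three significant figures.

2360 mg

Convert clearance: 85 mL/min × 60 min/h ÷ 1000 mL/L = 5.100 L/h
D = CL × Css × τ / F = 5.100 × 37 × 12 / 0.96 = 2359 mg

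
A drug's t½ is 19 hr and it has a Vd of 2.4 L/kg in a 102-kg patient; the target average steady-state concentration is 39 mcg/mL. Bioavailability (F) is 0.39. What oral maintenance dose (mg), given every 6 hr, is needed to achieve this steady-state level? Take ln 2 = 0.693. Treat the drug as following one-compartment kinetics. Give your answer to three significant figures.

5360 mg

Vd(total) = 102 kg × 2.4 L/kg = 244.8 L
CL = 0.693 × Vd / t½ = 0.693 × 244.8 / 19 = 8.929 L/h
D = CL × Css × τ / F = 8.929 × 39 × 6 / 0.39 = 5357 mg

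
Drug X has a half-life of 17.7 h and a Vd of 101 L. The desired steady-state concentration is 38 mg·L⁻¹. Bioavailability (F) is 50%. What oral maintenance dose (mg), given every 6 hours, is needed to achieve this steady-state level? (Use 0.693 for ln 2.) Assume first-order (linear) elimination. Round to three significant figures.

CL = ln 2 · Vd / t½ = 0.693 × 101.0 / 17.7 = 3.954 L/h
D = CL × Css × τ / F = 3.954 × 38 × 6 / 0.5 = 1803 mg

1800 mg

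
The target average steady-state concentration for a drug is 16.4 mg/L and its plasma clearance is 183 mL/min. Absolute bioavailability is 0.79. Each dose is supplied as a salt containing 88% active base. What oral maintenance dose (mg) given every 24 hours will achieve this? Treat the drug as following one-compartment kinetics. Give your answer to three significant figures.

6220 mg

CL = 183 mL/min = 183 × 0.06 = 10.98 L/h
At steady state, dose per interval replaces the amount cleared in that interval: F·S·D/τ = CL·Css.
D = CL × Css × τ / F / S = 10.98 × 16.4 × 24 / 0.79 / 0.88 = 6217 mg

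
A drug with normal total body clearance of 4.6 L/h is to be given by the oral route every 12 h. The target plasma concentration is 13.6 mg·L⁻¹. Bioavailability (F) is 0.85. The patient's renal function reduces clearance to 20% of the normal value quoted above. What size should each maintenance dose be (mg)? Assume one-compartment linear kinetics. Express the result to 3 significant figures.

Patient clearance = 0.2 × 4.600 = 0.9200 L/h
D = CL × Css × τ / F = 0.9200 × 13.6 × 12 / 0.85 = 176.6 mg

177 mg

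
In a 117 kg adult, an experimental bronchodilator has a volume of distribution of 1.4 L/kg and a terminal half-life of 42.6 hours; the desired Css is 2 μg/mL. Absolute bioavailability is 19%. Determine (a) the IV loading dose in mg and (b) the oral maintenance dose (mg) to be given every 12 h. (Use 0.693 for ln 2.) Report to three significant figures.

Vd(total) = 117 kg × 1.4 L/kg = 163.8 L
LD = Vd × C = 163.8 × 2 = 327.6 mg
CL = 0.693 × Vd / t½ = 0.693 × 163.8 / 42.6 = 2.665 L/h
D = CL × Css × τ / F = 2.665 × 2 × 12 / 0.19 = 336.6 mg

(a) 328 mg; (b) 337 mg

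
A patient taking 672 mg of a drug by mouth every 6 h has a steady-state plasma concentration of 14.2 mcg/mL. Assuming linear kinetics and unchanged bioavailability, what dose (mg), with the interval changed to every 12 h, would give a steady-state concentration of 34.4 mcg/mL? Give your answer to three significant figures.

3260 mg

For first-order elimination, Css ∝ F·D/(CL·τ); F and CL are unchanged, so Css ∝ D/τ.
D₂ = D₁ × (Css,target / Css,current) × (τ₂/τ₁) = 672 × (34.4/14.2) × (12/6) = 3256 mg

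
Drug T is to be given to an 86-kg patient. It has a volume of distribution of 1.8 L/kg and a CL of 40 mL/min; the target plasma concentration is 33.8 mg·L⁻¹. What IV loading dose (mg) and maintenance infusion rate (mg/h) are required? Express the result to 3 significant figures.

Total Vd = 1.8 × 86 = 154.8 L
Loading dose = Vd × C = 154.8 × 33.8 = 5232 mg
CL = 40 mL/min = 40 × 0.06 = 2.400 L/h
Maintenance infusion rate = CL × Css = 2.400 × 33.8 = 81.12 mg/h

(a) 5230 mg; (b) 81.1 mg/h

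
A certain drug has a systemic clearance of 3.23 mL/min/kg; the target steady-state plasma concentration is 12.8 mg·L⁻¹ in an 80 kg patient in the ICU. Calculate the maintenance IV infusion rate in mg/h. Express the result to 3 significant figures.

CL = 3.23 mL/min/kg × 80 kg = 258.4 mL/min = 258.4 × 60/1000 = 15.50 L/h
Rate = CL × Css = 15.50 × 12.8 = 198.4 mg/h

198 mg/h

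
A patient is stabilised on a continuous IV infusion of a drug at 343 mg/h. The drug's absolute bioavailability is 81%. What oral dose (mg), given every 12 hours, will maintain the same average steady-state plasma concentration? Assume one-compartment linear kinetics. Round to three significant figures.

To maintain the same Css, the systemic dosing rate must be unchanged: F·D/τ = infusion rate.
D = rate × τ / F = 343 × 12 / 0.81 = 5081 mg

5080 mg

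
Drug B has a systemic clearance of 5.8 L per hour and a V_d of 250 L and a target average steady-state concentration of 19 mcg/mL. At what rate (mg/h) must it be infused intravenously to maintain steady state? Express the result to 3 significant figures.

110 mg/h

Infusion rate = CL · Css = 5.800 L/h × 19 mg/L = 110.2 mg/h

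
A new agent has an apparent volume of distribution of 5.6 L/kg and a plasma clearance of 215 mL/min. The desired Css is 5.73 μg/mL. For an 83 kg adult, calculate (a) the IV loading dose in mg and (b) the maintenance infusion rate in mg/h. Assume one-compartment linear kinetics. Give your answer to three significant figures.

(a) 2660 mg; (b) 73.9 mg/h

Vd = 5.6 L/kg × 83 kg = 464.8 L
Loading dose = Vd × C = 464.8 × 5.73 = 2663 mg
CL = 215 mL/min × 60/1000 = 12.90 L/h
Maintenance infusion rate = CL × Css = 12.90 × 5.73 = 73.92 mg/h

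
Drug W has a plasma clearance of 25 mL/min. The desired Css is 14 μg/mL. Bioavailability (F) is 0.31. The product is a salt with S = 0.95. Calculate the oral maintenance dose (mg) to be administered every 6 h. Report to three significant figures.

428 mg

CL = 25 mL/min = 25 × 0.06 = 1.500 L/h
D = CL × Css × τ / F / S = 1.500 × 14 × 6 / 0.31 / 0.95 = 427.8 mg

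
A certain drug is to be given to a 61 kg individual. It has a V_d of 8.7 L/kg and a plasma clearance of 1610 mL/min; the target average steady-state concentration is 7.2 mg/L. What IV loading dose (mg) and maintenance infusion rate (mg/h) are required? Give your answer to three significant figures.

(a) 3820 mg; (b) 696 mg/h

Total Vd = 8.7 × 61 = 530.7 L
Loading dose = Vd × C = 530.7 × 7.2 = 3821 mg
Convert clearance: 1610 mL/min × 60 min/h ÷ 1000 mL/L = 96.60 L/h
Maintenance infusion rate = CL × Css = 96.60 × 7.2 = 695.5 mg/h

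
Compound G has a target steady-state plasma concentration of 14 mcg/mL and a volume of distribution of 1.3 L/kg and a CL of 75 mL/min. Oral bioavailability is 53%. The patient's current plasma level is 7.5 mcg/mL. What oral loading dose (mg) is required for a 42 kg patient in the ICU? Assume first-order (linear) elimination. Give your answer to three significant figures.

Total Vd = 1.3 × 42 = 54.60 L
LD is governed by Vd — clearance does not enter the loading-dose calculation.
Concentration deficit ΔC = 14 − 7.5 = 6.500 mg/L
LD = Vd × ΔC / F = 54.60 × 6.500 / 0.53 = 669.6 mg

670 mg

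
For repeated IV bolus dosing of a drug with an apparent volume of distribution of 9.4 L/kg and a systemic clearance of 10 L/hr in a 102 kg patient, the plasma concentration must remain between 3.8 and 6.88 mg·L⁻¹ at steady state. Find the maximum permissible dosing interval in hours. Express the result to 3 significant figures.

Total Vd = 9.4 × 102 = 958.8 L
k = CL / Vd = 10.00 / 958.8 = 0.01043 h⁻¹
Between IV bolus doses, concentration decays as C = C₀·e^(−kτ), so C_peak/C_trough = e^(kτ).
τ_max = ln(C_peak/C_trough) / k = ln(6.88/3.8) / 0.01043 = 0.5936 / 0.01043 = 56.91 h

56.9 h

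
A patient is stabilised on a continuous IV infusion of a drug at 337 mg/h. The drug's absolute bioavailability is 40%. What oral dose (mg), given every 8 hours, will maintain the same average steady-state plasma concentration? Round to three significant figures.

6740 mg

To maintain the same Css, the systemic dosing rate must be unchanged: F·D/τ = infusion rate.
D = rate × τ / F = 337 × 8 / 0.4 = 6740 mg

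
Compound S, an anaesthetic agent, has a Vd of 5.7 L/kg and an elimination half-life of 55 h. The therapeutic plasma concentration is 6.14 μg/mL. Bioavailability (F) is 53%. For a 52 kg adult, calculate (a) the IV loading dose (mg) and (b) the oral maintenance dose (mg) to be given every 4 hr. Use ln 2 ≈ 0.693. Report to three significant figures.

(a) 1820 mg; (b) 173 mg

Vd(total) = 52 kg × 5.7 L/kg = 296.4 L
LD = Vd × C = 296.4 × 6.14 = 1820 mg
CL = 0.693 × Vd / t½ = 0.693 × 296.4 / 55 = 3.735 L/h
D = CL × Css × τ / F = 3.735 × 6.14 × 4 / 0.53 = 173.1 mg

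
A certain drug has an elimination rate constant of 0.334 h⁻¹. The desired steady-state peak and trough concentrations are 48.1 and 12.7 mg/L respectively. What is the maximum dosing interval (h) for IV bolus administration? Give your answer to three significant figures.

Between IV bolus doses, concentration decays as C = C₀·e^(−kτ), so C_peak/C_trough = e^(kτ).
τ_max = ln(C_peak/C_trough) / k = ln(48.1/12.7) / 0.3340 = 1.332 / 0.3340 = 3.988 h

3.99 h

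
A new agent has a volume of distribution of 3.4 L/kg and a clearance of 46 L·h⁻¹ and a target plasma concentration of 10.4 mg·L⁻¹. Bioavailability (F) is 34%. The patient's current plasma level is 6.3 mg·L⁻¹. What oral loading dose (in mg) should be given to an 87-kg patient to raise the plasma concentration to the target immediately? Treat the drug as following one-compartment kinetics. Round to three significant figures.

Vd(total) = 87 kg × 3.4 L/kg = 295.8 L
LD is governed by Vd — clearance does not enter the loading-dose calculation.
Concentration deficit ΔC = 10.4 − 6.3 = 4.100 mg/L
LD = Vd × ΔC / F = 295.8 × 4.100 / 0.34 = 3567 mg

3570 mg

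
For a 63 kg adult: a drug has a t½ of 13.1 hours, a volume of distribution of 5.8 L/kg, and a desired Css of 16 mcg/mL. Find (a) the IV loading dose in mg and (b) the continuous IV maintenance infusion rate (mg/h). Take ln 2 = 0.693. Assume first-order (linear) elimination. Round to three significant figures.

Total Vd = 5.8 × 63 = 365.4 L
LD = Vd × C = 365.4 × 16 = 5846 mg
CL = 0.693 × Vd / t½ = 0.693 × 365.4 / 13.1 = 19.33 L/h
Infusion rate = CL × Css = 19.33 × 16 = 309.3 mg/h

(a) 5850 mg; (b) 309 mg/h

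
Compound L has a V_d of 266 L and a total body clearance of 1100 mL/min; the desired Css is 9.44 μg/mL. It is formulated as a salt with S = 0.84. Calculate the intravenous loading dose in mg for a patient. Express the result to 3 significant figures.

LD is governed by Vd — clearance does not enter the loading-dose calculation.
LD = Vd × C / S = 266.0 × 9.440 / 0.84 = 2989 mg

2990 mg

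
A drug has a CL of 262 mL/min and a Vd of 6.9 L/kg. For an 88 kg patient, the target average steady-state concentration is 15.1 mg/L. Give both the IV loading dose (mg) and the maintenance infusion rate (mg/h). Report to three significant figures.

Vd(total) = 88 kg × 6.9 L/kg = 607.2 L
Loading: fill Vd to C_target → 607.2 L × 15.1 mg/L = 9169 mg
CL = 262 mL/min = 262 × 0.06 = 15.72 L/h
Infusion rate = 15.72 L/h × 15.1 mg/L = 237.4 mg/h

(a) 9170 mg; (b) 237 mg/h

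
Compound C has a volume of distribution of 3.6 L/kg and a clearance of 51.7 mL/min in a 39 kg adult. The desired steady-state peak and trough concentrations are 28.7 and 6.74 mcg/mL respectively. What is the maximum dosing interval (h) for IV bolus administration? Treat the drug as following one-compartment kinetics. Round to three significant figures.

65.6 h

Vd = 3.6 L/kg × 39 kg = 140.4 L
CL = 51.7 mL/min = 51.7 × 0.06 = 3.102 L/h
k = CL / Vd = 3.102 / 140.4 = 0.02209 h⁻¹
Between IV bolus doses, concentration decays as C = C₀·e^(−kτ), so C_peak/C_trough = e^(kτ).
τ_max = ln(C_peak/C_trough) / k = ln(28.7/6.74) / 0.02209 = 1.449 / 0.02209 = 65.60 h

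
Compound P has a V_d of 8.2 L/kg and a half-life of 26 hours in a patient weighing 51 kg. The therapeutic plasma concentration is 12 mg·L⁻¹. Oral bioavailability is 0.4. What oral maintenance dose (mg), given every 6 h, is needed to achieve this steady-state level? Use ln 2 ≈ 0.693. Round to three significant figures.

2010 mg

Vd(total) = 51 kg × 8.2 L/kg = 418.2 L
CL = 0.693 × Vd / t½ = 0.693 × 418.2 / 26 = 11.15 L/h
D = CL × Css × τ / F = 11.15 × 12 × 6 / 0.4 = 2007 mg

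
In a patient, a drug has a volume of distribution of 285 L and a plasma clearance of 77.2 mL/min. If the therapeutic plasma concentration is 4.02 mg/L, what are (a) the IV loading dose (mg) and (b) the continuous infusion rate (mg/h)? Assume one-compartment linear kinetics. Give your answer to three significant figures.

(a) 1150 mg; (b) 18.6 mg/h

LD = Vd · C_target = 285.0 × 4.02 = 1146 mg
Convert clearance: 77.2 mL/min × 60 min/h ÷ 1000 mL/L = 4.632 L/h
Maintenance infusion rate = CL × Css = 4.632 × 4.02 = 18.62 mg/h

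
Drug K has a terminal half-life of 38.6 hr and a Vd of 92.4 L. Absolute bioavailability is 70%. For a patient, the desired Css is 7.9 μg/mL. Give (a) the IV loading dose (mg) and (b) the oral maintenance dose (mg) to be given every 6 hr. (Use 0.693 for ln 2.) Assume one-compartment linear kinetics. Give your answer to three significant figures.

LD = Vd × C = 92.40 × 7.9 = 730.0 mg
CL = 0.693 × Vd / t½ = 0.693 × 92.40 / 38.6 = 1.659 L/h
D = CL × Css × τ / F = 1.659 × 7.9 × 6 / 0.7 = 112.3 mg

(a) 730 mg; (b) 112 mg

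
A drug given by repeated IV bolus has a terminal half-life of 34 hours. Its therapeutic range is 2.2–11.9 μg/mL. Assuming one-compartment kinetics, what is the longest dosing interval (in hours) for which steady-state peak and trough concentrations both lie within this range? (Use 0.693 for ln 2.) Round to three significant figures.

k = 0.693 / t½ = 0.693 / 34 = 0.02038 h⁻¹
Between IV bolus doses, concentration decays as C = C₀·e^(−kτ), so C_peak/C_trough = e^(kτ).
τ_max = ln(C_peak/C_trough) / k = ln(11.9/2.2) / 0.02038 = 1.688 / 0.02038 = 82.83 h

82.8 h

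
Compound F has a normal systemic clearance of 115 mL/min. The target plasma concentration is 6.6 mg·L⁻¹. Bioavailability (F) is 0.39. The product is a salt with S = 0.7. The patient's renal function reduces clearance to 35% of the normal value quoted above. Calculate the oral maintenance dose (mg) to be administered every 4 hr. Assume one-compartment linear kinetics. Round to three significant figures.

234 mg

CL = 115 mL/min × 60/1000 = 6.900 L/h
Patient clearance = 0.35 × 6.900 = 2.415 L/h
D = CL × Css × τ / F / S = 2.415 × 6.6 × 4 / 0.39 / 0.7 = 233.5 mg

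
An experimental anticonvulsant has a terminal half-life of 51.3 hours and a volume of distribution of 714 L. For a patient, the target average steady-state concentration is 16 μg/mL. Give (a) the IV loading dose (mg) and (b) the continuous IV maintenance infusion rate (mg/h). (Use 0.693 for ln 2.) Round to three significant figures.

LD = Vd × C = 714.0 × 16 = 11420 mg
CL = 0.693 × Vd / t½ = 0.693 × 714.0 / 51.3 = 9.645 L/h
Infusion rate = CL × Css = 9.645 × 16 = 154.3 mg/h

(a) 11400 mg; (b) 154 mg/h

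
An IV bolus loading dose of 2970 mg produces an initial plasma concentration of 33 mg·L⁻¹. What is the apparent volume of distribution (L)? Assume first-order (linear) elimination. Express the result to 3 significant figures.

90.0 L

Immediately after an IV bolus, C₀ = Dose / Vd, so Vd = Dose / C₀.
Vd = 2970 / 33 = 90.00 L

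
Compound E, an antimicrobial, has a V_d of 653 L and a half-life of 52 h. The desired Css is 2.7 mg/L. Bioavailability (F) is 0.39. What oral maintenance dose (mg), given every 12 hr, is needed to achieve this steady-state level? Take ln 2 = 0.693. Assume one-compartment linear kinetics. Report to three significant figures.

723 mg

CL = 0.693 × Vd / t½ = 0.693 × 653.0 / 52 = 8.702 L/h
D = CL × Css × τ / F = 8.702 × 2.7 × 12 / 0.39 = 722.9 mg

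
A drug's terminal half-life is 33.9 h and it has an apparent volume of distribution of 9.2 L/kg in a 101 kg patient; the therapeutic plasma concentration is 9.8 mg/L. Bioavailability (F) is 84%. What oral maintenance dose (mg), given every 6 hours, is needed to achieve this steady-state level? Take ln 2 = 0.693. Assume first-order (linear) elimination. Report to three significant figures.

1330 mg

Total Vd = 9.2 × 101 = 929.2 L
CL = 0.693 × Vd / t½ = 0.693 × 929.2 / 33.9 = 19.00 L/h
D = CL × Css × τ / F = 19.00 × 9.8 × 6 / 0.84 = 1330 mg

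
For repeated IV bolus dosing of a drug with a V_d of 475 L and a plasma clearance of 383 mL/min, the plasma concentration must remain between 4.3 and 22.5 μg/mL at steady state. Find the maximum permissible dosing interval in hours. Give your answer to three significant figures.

CL = 383 mL/min × 60/1000 = 22.98 L/h
k = CL / Vd = 22.98 / 475.0 = 0.04838 h⁻¹
Between IV bolus doses, concentration decays as C = C₀·e^(−kτ), so C_peak/C_trough = e^(kτ).
τ_max = ln(C_peak/C_trough) / k = ln(22.5/4.3) / 0.04838 = 1.655 / 0.04838 = 34.21 h

34.2 h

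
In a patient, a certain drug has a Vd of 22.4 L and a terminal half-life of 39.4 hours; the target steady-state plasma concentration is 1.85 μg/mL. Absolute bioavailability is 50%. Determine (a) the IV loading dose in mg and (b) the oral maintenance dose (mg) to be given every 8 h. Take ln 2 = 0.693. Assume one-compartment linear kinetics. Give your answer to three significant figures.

LD = Vd × C = 22.40 × 1.85 = 41.44 mg
CL = 0.693 × Vd / t½ = 0.693 × 22.40 / 39.4 = 0.3940 L/h
D = CL × Css × τ / F = 0.3940 × 1.85 × 8 / 0.5 = 11.66 mg

(a) 41.4 mg; (b) 11.7 mg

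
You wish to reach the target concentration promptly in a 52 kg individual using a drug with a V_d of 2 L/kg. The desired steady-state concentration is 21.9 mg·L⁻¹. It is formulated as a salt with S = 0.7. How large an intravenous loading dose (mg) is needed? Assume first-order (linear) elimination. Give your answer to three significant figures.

3250 mg

Total Vd = 2 × 52 = 104.0 L
The loading dose fills Vd to the target concentration.
LD = Vd × C / S = 104.0 × 21.90 / 0.7 = 3254 mg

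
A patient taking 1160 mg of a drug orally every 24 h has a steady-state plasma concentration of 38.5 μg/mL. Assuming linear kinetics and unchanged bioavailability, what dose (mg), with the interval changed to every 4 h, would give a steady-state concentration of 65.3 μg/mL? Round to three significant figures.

328 mg

With linear kinetics, Css is proportional to dose rate (D/τ) at fixed clearance.
D₂ = D₁ × (Css,target / Css,current) × (τ₂/τ₁) = 1160 × (65.3/38.5) × (4/24) = 327.9 mg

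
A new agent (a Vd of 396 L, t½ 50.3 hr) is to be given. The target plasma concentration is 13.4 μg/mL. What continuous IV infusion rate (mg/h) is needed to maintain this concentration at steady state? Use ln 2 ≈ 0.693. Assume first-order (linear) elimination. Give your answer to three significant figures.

k = 0.693/50.3 = 0.01378 h⁻¹, so CL = k·Vd = 0.01378 × 396.0 = 5.457 L/h
Infusion rate = CL × Css = 5.457 × 13.4 = 73.12 mg/h

73.1 mg/h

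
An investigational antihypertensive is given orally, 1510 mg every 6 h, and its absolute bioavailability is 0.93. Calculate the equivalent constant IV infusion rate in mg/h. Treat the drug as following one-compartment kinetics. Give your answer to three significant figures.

Equivalent systemic input: infusion rate = F·D/τ.
Rate = 0.93 × 1510 / 6 = 234.1 mg/h

234 mg/h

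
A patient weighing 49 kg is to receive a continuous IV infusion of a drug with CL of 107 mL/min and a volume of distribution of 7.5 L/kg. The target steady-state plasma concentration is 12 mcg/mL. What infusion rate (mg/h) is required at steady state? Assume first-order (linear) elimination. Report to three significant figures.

CL = 107 mL/min × 60/1000 = 6.420 L/h
At steady state, infusion rate equals elimination rate: rate in = CL × Css.
Rate = CL × Css = 6.420 × 12 = 77.04 mg/h

77.0 mg/h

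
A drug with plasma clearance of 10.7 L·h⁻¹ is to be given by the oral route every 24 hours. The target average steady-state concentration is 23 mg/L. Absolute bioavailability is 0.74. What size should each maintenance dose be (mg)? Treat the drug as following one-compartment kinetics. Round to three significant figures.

7980 mg

D = CL × Css × τ / F = 10.70 × 23 × 24 / 0.74 = 7982 mg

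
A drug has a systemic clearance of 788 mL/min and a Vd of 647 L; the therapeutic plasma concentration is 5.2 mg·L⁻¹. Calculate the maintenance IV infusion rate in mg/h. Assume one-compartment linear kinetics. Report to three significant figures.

Convert clearance: 788 mL/min × 60 min/h ÷ 1000 mL/L = 47.28 L/h
Maintenance depends on clearance, not Vd — rate in must match rate out.
Rate = CL × Css = 47.28 × 5.2 = 245.9 mg/h

246 mg/h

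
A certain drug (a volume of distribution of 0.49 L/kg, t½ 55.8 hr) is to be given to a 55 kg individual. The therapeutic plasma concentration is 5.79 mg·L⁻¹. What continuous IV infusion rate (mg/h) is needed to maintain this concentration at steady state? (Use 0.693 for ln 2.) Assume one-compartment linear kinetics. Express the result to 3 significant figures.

1.94 mg/h

Total Vd = 0.49 × 55 = 26.95 L
k = 0.693/55.8 = 0.01242 h⁻¹, so CL = k·Vd = 0.01242 × 26.95 = 0.3347 L/h
Infusion rate = CL × Css = 0.3347 × 5.79 = 1.938 mg/h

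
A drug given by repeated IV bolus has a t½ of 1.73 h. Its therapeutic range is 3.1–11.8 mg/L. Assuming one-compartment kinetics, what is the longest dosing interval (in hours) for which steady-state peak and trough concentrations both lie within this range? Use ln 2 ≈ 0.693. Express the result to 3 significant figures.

3.34 h

k = 0.693 / t½ = 0.693 / 1.73 = 0.4006 h⁻¹
Between IV bolus doses, concentration decays as C = C₀·e^(−kτ), so C_peak/C_trough = e^(kτ).
τ_max = ln(C_peak/C_trough) / k = ln(11.8/3.1) / 0.4006 = 1.337 / 0.4006 = 3.337 h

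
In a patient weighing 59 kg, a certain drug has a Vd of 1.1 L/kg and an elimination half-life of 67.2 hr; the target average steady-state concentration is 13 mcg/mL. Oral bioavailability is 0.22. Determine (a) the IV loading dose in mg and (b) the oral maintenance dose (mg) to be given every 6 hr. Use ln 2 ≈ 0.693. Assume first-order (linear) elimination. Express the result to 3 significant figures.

(a) 844 mg; (b) 237 mg

Total Vd = 1.1 × 59 = 64.90 L
LD = Vd × C = 64.90 × 13 = 843.7 mg
CL = 0.693 × Vd / t½ = 0.693 × 64.90 / 67.2 = 0.6693 L/h
D = CL × Css × τ / F = 0.6693 × 13 × 6 / 0.22 = 237.3 mg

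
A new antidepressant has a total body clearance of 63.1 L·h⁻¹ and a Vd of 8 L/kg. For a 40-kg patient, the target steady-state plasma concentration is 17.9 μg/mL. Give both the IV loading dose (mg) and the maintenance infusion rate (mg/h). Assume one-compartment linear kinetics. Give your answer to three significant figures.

Vd = 8 L/kg × 40 kg = 320.0 L
Loading: fill Vd to C_target → 320.0 L × 17.9 mg/L = 5728 mg
Infusion rate = 63.10 L/h × 17.9 mg/L = 1129 mg/h

(a) 5730 mg; (b) 1130 mg/h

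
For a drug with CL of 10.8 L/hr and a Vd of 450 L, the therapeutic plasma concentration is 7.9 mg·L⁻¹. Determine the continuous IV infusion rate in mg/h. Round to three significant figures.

85.3 mg/h

Rate = CL × Css = 10.80 × 7.9 = 85.32 mg/h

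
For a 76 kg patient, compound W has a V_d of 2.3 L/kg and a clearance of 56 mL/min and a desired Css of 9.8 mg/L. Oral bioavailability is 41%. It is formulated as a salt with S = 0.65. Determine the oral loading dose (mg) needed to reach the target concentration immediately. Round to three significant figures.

Vd = 2.3 L/kg × 76 kg = 174.8 L
The loading dose fills Vd to the target concentration.
LD = Vd × C / F / S = 174.8 × 9.800 / 0.41 / 0.65 = 6428 mg

6430 mg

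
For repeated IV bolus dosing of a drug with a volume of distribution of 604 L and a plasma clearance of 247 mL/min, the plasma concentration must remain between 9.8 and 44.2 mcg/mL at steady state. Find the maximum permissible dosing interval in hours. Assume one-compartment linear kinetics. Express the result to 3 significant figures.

CL = 247 mL/min = 247 × 0.06 = 14.82 L/h
k = CL / Vd = 14.82 / 604.0 = 0.02454 h⁻¹
Between IV bolus doses, concentration decays as C = C₀·e^(−kτ), so C_peak/C_trough = e^(kτ).
τ_max = ln(C_peak/C_trough) / k = ln(44.2/9.8) / 0.02454 = 1.506 / 0.02454 = 61.37 h

61.4 h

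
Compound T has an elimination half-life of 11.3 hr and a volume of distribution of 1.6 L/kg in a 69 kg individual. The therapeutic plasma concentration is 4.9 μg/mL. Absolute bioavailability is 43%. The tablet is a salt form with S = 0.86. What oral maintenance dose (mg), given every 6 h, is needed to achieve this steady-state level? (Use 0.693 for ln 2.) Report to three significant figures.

538 mg

Vd(total) = 69 kg × 1.6 L/kg = 110.4 L
k = 0.693/11.3 = 0.06133 h⁻¹, so CL = k·Vd = 0.06133 × 110.4 = 6.771 L/h
D = CL × Css × τ / F / S = 6.771 × 4.9 × 6 / 0.43 / 0.86 = 538.3 mg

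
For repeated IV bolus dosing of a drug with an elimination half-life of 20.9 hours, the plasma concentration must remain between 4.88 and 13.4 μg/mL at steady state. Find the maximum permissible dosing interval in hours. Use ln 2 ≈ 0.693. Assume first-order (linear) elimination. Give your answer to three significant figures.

k = 0.693 / t½ = 0.693 / 20.9 = 0.03316 h⁻¹
Between IV bolus doses, concentration decays as C = C₀·e^(−kτ), so C_peak/C_trough = e^(kτ).
τ_max = ln(C_peak/C_trough) / k = ln(13.4/4.88) / 0.03316 = 1.010 / 0.03316 = 30.46 h

30.5 h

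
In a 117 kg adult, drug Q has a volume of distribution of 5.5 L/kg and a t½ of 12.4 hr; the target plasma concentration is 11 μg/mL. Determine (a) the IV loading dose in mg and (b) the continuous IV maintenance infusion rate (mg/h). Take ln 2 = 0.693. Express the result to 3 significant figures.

(a) 7080 mg; (b) 396 mg/h

Vd(total) = 117 kg × 5.5 L/kg = 643.5 L
LD = Vd × C = 643.5 × 11 = 7079 mg
CL = 0.693 × Vd / t½ = 0.693 × 643.5 / 12.4 = 35.96 L/h
Infusion rate = CL × Css = 35.96 × 11 = 395.6 mg/h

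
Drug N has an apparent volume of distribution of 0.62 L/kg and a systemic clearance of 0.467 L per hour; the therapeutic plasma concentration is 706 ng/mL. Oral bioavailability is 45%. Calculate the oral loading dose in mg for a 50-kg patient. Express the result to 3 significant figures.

48.6 mg

Vd = 0.62 L/kg × 50 kg = 31.00 L
C = 706 ng/mL = 0.7060 mg/L
The loading dose fills Vd to the target concentration.
LD = Vd × C / F = 31.00 × 0.7060 / 0.45 = 48.64 mg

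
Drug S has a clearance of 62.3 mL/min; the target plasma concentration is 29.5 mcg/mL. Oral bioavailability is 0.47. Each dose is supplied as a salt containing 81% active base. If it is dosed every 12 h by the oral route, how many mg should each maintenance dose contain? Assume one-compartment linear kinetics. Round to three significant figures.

CL = 62.3 mL/min × 60/1000 = 3.738 L/h
At steady state, dose per interval replaces the amount cleared in that interval: F·S·D/τ = CL·Css.
D = CL × Css × τ / F / S = 3.738 × 29.5 × 12 / 0.47 / 0.81 = 3476 mg

3480 mg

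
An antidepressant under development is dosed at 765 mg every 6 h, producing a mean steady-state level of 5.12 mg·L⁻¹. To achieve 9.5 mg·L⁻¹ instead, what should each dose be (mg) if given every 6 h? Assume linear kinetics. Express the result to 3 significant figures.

With linear kinetics, Css is proportional to dose rate (D/τ) at fixed clearance.
D₂ = D₁ × (Css,target / Css,current) = 765 × 9.5/5.12 = 1419 mg

1420 mg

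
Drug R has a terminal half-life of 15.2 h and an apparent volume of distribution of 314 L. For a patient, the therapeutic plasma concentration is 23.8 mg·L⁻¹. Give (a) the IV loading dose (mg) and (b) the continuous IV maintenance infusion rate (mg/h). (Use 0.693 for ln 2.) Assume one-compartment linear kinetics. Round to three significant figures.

(a) 7470 mg; (b) 341 mg/h

LD = Vd × C = 314.0 × 23.8 = 7473 mg
CL = 0.693 × Vd / t½ = 0.693 × 314.0 / 15.2 = 14.32 L/h
Infusion rate = CL × Css = 14.32 × 23.8 = 340.8 mg/h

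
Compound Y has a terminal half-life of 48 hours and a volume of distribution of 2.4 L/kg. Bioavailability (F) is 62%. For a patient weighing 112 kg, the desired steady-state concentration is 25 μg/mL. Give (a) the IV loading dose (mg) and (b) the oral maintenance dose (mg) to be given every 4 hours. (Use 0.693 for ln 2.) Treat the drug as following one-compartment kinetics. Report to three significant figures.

Total Vd = 2.4 × 112 = 268.8 L
LD = Vd × C = 268.8 × 25 = 6720 mg
CL = 0.693 × Vd / t½ = 0.693 × 268.8 / 48 = 3.881 L/h
D = CL × Css × τ / F = 3.881 × 25 × 4 / 0.62 = 626.0 mg

(a) 6720 mg; (b) 626 mg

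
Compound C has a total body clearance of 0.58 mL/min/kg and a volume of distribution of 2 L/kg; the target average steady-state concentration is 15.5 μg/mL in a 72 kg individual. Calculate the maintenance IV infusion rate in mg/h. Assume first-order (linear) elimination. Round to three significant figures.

38.8 mg/h

CL = 0.58 mL/min/kg × 72 kg = 41.76 mL/min = 41.76 × 60/1000 = 2.506 L/h
Rate = CL × Css = 2.506 × 15.5 = 38.84 mg/h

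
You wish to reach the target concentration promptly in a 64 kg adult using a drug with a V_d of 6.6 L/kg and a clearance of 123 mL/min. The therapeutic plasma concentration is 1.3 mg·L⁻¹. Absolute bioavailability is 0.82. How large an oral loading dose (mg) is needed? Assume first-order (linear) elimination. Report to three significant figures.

Vd(total) = 64 kg × 6.6 L/kg = 422.4 L
The loading dose fills Vd to the target concentration; clearance is irrelevant here.
LD = Vd × C / F = 422.4 × 1.300 / 0.82 = 669.7 mg

670 mg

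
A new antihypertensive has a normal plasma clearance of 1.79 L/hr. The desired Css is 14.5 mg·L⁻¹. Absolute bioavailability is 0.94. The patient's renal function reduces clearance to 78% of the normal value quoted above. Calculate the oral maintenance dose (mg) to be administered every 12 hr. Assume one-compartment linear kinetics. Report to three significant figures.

258 mg

Patient clearance = 0.78 × 1.790 = 1.396 L/h
D = CL × Css × τ / F = 1.396 × 14.5 × 12 / 0.94 = 258.4 mg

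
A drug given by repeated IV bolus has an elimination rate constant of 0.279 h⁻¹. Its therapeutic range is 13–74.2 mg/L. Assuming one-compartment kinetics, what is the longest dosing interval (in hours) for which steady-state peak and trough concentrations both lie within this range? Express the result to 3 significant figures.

Between IV bolus doses, concentration decays as C = C₀·e^(−kτ), so C_peak/C_trough = e^(kτ).
τ_max = ln(C_peak/C_trough) / k = ln(74.2/13) / 0.2790 = 1.742 / 0.2790 = 6.244 h

6.24 h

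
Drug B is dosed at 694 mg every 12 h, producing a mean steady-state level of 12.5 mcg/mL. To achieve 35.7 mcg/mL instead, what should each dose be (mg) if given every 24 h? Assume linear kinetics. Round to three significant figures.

3960 mg

With linear kinetics, Css is proportional to dose rate (D/τ) at fixed clearance.
D₂ = D₁ × (Css,target / Css,current) × (τ₂/τ₁) = 694 × (35.7/12.5) × (24/12) = 3964 mg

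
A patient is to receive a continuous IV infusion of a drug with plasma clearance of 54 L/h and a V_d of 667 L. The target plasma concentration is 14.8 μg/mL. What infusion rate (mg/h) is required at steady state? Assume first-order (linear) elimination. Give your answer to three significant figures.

R₀ = 54.00 × 14.8 = 799.2 mg/h

799 mg/h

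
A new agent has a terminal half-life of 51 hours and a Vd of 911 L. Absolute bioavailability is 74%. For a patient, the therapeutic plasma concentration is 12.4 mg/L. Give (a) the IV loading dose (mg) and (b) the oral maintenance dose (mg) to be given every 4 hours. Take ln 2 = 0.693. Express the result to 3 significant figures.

(a) 11300 mg; (b) 830 mg

LD = Vd × C = 911.0 × 12.4 = 11300 mg
CL = 0.693 × Vd / t½ = 0.693 × 911.0 / 51 = 12.38 L/h
D = CL × Css × τ / F = 12.38 × 12.4 × 4 / 0.74 = 829.8 mg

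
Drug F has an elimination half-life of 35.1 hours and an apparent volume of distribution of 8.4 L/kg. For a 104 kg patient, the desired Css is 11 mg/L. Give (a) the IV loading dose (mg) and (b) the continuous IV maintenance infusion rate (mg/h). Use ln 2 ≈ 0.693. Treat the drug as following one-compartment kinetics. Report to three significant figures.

(a) 9610 mg; (b) 190 mg/h

Vd = 8.4 L/kg × 104 kg = 873.6 L
LD = Vd × C = 873.6 × 11 = 9610 mg
CL = 0.693 × Vd / t½ = 0.693 × 873.6 / 35.1 = 17.25 L/h
Infusion rate = CL × Css = 17.25 × 11 = 189.8 mg/h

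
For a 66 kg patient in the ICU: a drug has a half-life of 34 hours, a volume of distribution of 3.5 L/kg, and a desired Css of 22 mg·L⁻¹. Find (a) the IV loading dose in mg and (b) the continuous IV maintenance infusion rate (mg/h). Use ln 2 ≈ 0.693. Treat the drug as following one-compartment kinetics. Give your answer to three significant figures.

Total Vd = 3.5 × 66 = 231.0 L
LD = Vd × C = 231.0 × 22 = 5082 mg
CL = 0.693 × Vd / t½ = 0.693 × 231.0 / 34 = 4.708 L/h
Infusion rate = CL × Css = 4.708 × 22 = 103.6 mg/h

(a) 5080 mg; (b) 104 mg/h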